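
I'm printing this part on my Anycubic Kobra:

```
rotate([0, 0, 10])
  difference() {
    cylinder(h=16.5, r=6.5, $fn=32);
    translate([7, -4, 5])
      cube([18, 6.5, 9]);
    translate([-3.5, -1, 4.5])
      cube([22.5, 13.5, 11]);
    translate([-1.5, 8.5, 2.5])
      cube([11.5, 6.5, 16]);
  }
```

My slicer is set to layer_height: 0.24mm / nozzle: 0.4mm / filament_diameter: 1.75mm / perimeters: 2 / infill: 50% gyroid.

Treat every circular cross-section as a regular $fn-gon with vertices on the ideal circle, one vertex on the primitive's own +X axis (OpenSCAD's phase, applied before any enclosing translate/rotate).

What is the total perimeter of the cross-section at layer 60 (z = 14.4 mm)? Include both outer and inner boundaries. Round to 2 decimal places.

42.25 mm

At z = 14.4 mm: the r=6.5 cylinder gives a regular 32-gon of circumradius 6.5 (constant along its height) (perimeter = 2·32·6.500·sin(180°/32) = 40.78 mm); the cube at (7, -4) is absent (z outside [5, 14]); the cube at (-3.5, -1) is present — its section is the full 22.5×13.5 rectangle (perimeter 72.00 mm); the cube at (-1.5, 8.5) is present — its section is the full 11.5×6.5 rectangle (perimeter 36.00 mm); Taking the first minus the rest: starting from the r=6.5 cylinder, the 22.5×13.5 cube at (-3.5, -1) partially overlaps it — only the 64.44 mm² overlap (of its 303.75 mm²) is removed, clipping the outline; the 11.5×6.5 cube at (-1.5, 8.5) misses the remaining region (no effect) — boundary = 42.25 mm; (whole slice rotated 10° about Z — lengths, areas and connectivity unchanged). Overall, the cross-section is a single solid region. Total boundary length (outer) = 42.25 mm.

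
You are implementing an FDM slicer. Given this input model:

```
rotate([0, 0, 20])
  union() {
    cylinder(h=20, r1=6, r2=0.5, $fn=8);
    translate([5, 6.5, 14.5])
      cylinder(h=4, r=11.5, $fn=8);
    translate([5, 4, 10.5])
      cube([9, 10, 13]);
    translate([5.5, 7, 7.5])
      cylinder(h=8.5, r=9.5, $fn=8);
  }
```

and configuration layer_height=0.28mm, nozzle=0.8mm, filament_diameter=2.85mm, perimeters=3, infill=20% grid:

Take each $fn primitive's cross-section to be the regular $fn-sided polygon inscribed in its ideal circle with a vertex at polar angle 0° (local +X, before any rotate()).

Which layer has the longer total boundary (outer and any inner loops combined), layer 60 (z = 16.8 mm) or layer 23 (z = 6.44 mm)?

layer 60 (z = 16.8 mm)

Layer 60 (z = 16.8): the cone contributes a regular 8-gon of circumradius 1.380 (interpolated between r1=6 and r2=0.5 at t=0.840) (perimeter = 2·8·1.380·sin(180°/8) = 8.45 mm); the cylinder at (5, 6.5): section is a regular 8-gon, circumradius r=11.5 (perimeter = 2·8·11.500·sin(180°/8) = 70.41 mm); the cube at (5, 4) (footprint 9×10) is included at this height (perimeter 38.00 mm); the cylinder at (5.5, 7) does not reach this height (z outside [7.5, 16]); Combining (union): the regions partially overlap (shared area 94.94 mm²), so the edge portions inside another operand are dropped and the merged outline is re-measured after clipping — boundary = 70.90 mm; (whole slice rotated 20° about Z — lengths, areas and connectivity unchanged). So its perimeter = 70.90 mm. Layer 23 (z = 6.44): the cone (r1=6→r2=0.5) has section circumradius 4.229 here — a regular 8-gon (perimeter = 2·8·4.229·sin(180°/8) = 25.89 mm); the cylinder at (5, 6.5) is not intersected at this z (z outside [14.5, 18.5]); the cube at (5, 4) does not reach this height (z outside [10.5, 23.5]); the cylinder at (5.5, 7) does not reach this height (z outside [7.5, 16]); Taking the union: only the cone is present, so the union is just that shape — boundary = 25.89 mm; (whole slice rotated 20° about Z — lengths, areas and connectivity unchanged). So its perimeter = 25.89 mm. Layer 60 is larger (70.90 vs 25.89 mm).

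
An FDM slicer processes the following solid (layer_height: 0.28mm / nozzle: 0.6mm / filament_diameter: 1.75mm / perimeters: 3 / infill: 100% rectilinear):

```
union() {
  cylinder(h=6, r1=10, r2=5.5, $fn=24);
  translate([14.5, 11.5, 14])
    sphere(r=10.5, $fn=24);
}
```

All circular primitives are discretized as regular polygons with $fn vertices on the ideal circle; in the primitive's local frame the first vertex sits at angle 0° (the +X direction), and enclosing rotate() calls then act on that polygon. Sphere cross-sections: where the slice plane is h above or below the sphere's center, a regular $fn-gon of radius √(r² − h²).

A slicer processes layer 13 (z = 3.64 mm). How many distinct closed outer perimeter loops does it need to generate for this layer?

2

At z = 3.64 mm: the cone contributes a regular 24-gon of circumradius 7.270 (interpolated between r1=10 and r2=5.5 at t=0.607); the sphere at (14.5, 11.5): section is a regular 24-gon, circumradius = √(r²−h²) = √(10.5²−10.36²) = 1.709; Merging all regions: the 2 present regions are separate (no shared area or edge), so areas and boundary lengths simply add and each stays a separate island — 2 connected regions. The result has 2 disconnected regions.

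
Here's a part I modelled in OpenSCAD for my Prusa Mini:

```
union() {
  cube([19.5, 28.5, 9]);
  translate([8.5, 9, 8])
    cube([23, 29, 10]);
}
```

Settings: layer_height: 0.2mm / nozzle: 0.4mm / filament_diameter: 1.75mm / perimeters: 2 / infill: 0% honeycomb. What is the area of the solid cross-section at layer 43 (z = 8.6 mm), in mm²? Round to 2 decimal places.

1008.25 mm²

At z = 8.6 mm: the cube is present — its section is the full 19.5×28.5 rectangle (area 555.75 mm²); the 23×29 cube at (8.5, 9) contributes its full rectangle (area 667.00 mm²); Merging all regions: the regions partially overlap — summed areas 1222.75 mm² minus the doubly-counted overlap 214.50 mm² gives 1008.25 mm² — area = 1008.25 mm². Overall, the cross-section is a single solid region. Net area = 1008.25 mm².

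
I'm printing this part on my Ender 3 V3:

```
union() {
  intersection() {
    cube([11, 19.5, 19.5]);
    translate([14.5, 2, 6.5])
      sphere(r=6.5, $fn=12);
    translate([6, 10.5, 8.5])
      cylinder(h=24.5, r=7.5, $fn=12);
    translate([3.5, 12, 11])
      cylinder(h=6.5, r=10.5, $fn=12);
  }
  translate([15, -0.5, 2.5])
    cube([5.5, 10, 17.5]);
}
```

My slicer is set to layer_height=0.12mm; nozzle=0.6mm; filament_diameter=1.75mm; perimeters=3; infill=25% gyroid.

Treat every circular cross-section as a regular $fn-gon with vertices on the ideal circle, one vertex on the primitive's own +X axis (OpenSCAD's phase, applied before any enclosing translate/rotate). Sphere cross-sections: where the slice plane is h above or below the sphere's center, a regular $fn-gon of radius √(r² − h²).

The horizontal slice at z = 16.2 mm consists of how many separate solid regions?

1

At z = 16.2 mm: the 11×19.5 cube contributes its full rectangle; the sphere at (14.5, 2) is not intersected at this z (|z−center|=9.700 > r=6.5); the r=7.5 cylinder at (6, 10.5) gives a regular 12-gon of circumradius 7.5 (constant along its height); the cylinder at (3.5, 12): section is a regular 12-gon, circumradius r=10.5; After intersecting: at least one operand is absent at this height, so nothing remains; the cube at (15, -0.5) (footprint 5.5×10) is included at this height; Merging all regions: only the 5.5×10 cube at (15, -0.5) is present, so the union is just that shape — 1 connected region. The result has 1 disconnected region.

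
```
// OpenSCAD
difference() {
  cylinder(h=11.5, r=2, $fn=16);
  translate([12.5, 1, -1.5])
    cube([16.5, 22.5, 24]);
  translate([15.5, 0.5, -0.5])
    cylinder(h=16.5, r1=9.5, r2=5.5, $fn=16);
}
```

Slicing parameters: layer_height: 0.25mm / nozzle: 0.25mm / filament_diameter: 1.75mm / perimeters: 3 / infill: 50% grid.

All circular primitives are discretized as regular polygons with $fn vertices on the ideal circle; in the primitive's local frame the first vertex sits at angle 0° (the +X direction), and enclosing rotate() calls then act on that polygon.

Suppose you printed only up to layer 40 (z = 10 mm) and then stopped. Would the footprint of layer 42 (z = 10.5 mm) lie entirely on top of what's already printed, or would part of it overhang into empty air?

entirely on top

Compare the two slices. At z = 10: the r=2 cylinder contributes a regular 16-gon of circumradius 2 (area = (16/2)·2.000²·sin(360°/16) = 12.25 mm²); the cube at (12.5, 1) (footprint 16.5×22.5) is included at this height (area 371.25 mm²); the cone at (15.5, 0.5) contributes a regular 16-gon of circumradius 6.955 (interpolated between r1=9.5 and r2=5.5 at t=0.636) (area = (16/2)·6.955²·sin(360°/16) = 148.07 mm²); Taking the first minus the rest: starting from the r=2 cylinder (12.25 mm²), the 16.5×22.5 cube at (12.5, 1) misses the remaining region (no effect); the cone at (15.5, 0.5) misses the remaining region (no effect) — area = 12.25 mm². At z = 10.5: the r=2 cylinder contributes a regular 16-gon of circumradius 2 (area = (16/2)·2.000²·sin(360°/16) = 12.25 mm²); the cube at (12.5, 1) (footprint 16.5×22.5) is included at this height (area 371.25 mm²); the cone at (15.5, 0.5): at t=0.667 of its height the radius interpolates to r₁+(r₂−r₁)t = 6.833, giving a regular 16-gon of that circumradius (area = (16/2)·6.833²·sin(360°/16) = 142.95 mm²); After the difference (first − rest): starting from the r=2 cylinder (12.25 mm²), the 16.5×22.5 cube at (12.5, 1) misses the remaining region (no effect); the cone at (15.5, 0.5) misses the remaining region (no effect) — area = 12.25 mm². Checking containment: the cross-section at z = 10.5 is a subset of the cross-section at z = 10.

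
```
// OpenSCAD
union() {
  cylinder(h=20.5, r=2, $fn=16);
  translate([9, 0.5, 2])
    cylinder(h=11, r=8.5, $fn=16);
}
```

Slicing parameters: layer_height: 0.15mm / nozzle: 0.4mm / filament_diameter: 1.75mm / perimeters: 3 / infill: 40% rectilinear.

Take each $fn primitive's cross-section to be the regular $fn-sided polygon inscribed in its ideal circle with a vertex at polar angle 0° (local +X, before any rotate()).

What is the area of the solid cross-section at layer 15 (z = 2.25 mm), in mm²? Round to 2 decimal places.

230.00 mm²

At z = 2.25 mm: the r=2 cylinder contributes a regular 16-gon of circumradius 2 (area = (16/2)·2.000²·sin(360°/16) = 12.25 mm²); the cylinder at (9, 0.5): section is a regular 16-gon, circumradius r=8.5 (area = (16/2)·8.500²·sin(360°/16) = 221.19 mm²); Merging all regions: the regions partially overlap — summed areas 233.44 mm² minus the doubly-counted overlap 3.44 mm² gives 230.00 mm² — area = 230.00 mm². Overall, the cross-section is a single solid region. Net area = 230.00 mm².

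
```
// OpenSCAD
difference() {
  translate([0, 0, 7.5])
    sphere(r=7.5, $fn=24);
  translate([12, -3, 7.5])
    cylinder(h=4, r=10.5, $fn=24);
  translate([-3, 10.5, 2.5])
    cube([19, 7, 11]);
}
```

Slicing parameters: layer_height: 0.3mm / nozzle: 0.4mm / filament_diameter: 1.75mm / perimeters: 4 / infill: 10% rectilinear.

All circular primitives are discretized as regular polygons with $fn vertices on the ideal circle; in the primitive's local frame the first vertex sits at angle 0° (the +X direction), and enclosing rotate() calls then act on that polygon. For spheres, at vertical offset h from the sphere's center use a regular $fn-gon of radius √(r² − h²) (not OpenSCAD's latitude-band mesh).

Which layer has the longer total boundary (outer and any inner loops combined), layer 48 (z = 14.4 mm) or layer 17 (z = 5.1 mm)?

Layer 48 (z = 14.4): the r=7.5 sphere contributes a regular 24-gon of circumradius √(7.5²−6.9²) = 2.939 (perimeter = 2·24·2.939·sin(180°/24) = 18.42 mm); the cylinder at (12, -3) is absent (z outside [7.5, 11.5]); the cube at (-3, 10.5) is absent (z outside [2.5, 13.5]); Subtracting the remaining from the first: none of the subtracted shapes is present at this height, so the r=7.5 sphere is unchanged — boundary = 18.42 mm. So its perimeter = 18.42 mm. Layer 17 (z = 5.1): the r=7.5 sphere contributes a regular 24-gon of circumradius √(7.5²−2.4²) = 7.106 (perimeter = 2·24·7.106·sin(180°/24) = 44.52 mm); the cylinder at (12, -3) does not reach this height (z outside [7.5, 11.5]); the cube at (-3, 10.5) is present — its section is the full 19×7 rectangle (perimeter 52.00 mm); After the difference (first − rest): starting from the r=7.5 sphere, the 19×7 cube at (-3, 10.5) misses the remaining region (no effect) — boundary = 44.52 mm. So its perimeter = 44.52 mm. Layer 17 is larger (44.52 vs 18.42 mm).

layer 17 (z = 5.1 mm)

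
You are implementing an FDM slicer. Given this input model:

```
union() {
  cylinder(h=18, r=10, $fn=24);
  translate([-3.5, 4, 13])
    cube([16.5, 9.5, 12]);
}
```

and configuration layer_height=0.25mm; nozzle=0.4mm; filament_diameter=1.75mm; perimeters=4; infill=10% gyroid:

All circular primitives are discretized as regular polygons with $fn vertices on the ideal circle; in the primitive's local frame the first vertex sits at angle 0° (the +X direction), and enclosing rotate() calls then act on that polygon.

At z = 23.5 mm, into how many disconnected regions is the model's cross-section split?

At z = 23.5 mm: the cylinder is not intersected at this z (z outside [0, 18]); the cube at (-3.5, 4) is present — its section is the full 16.5×9.5 rectangle; Combining (union): only the 16.5×9.5 cube at (-3.5, 4) is present, so the union is just that shape — 1 connected region. The result has 1 disconnected region.

1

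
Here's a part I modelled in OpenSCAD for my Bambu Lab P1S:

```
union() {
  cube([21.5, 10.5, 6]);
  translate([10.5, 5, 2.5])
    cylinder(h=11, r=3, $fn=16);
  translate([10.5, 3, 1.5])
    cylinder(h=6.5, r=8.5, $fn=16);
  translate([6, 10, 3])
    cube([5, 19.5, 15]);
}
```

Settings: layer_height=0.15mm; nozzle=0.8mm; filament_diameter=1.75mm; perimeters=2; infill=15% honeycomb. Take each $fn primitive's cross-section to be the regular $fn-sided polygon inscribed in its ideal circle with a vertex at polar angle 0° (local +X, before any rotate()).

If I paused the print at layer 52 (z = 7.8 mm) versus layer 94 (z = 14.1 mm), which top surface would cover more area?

layer 52 (z = 7.8 mm)

Layer 52 (z = 7.8): the cube is absent (z outside [0, 6]); the cylinder at (10.5, 5): section is a regular 16-gon, circumradius r=3 (area = (16/2)·3.000²·sin(360°/16) = 27.55 mm²); the r=8.5 cylinder at (10.5, 3) gives a regular 16-gon of circumradius 8.5 (constant along its height) (area = (16/2)·8.500²·sin(360°/16) = 221.19 mm²); the cube at (6, 10) is present — its section is the full 5×19.5 rectangle (area 97.50 mm²); Merging all regions: the regions partially overlap — summed areas 346.24 mm² minus the doubly-counted overlap 32.65 mm² gives 313.59 mm² — area = 313.59 mm². So its area = 313.59 mm². Layer 94 (z = 14.1): the cube is not intersected at this z (z outside [0, 6]); the cylinder at (10.5, 5) is not intersected at this z (z outside [2.5, 13.5]); the cylinder at (10.5, 3) does not reach this height (z outside [1.5, 8]); the cube at (6, 10) (footprint 5×19.5) is included at this height (area 97.50 mm²); Taking the union: only the 5×19.5 cube at (6, 10) is present, so the union is just that shape — area = 97.50 mm². So its area = 97.50 mm². Layer 52 is larger (313.59 vs 97.50 mm²).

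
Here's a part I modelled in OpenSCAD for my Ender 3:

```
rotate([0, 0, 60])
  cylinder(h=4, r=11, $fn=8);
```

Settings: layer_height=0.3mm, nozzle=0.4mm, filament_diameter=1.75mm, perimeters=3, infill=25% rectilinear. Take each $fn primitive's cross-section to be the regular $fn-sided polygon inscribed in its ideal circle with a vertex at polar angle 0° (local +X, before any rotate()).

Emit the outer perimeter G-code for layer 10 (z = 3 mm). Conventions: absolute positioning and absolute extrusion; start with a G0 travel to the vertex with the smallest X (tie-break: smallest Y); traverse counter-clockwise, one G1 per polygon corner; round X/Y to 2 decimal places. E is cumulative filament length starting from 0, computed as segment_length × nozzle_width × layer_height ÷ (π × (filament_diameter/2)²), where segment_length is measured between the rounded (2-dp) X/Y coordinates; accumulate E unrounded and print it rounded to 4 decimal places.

G0 X-10.63 Y-2.85 Z3.00
G1 X-5.50 Y-9.53 E0.4202
G1 X2.85 Y-10.63 E0.8404
G1 X9.53 Y-5.50 E1.2606
G1 X10.63 Y2.85 E1.6808
G1 X5.50 Y9.53 E2.1010
G1 X-2.85 Y10.63 E2.5212
G1 X-9.53 Y5.50 E2.9414
G1 X-10.63 Y-2.85 E3.3615

At z = 3 mm: the cylinder: section is a regular 8-gon, circumradius r=11; (whole slice rotated 60° about Z — lengths, areas and connectivity unchanged). The outline is a single polygon with 8 vertices. Extrusion per mm of travel: 0.4 × 0.3 / (π × 0.875²) = 0.049890. Accumulating E over each segment gives final E = 3.3615.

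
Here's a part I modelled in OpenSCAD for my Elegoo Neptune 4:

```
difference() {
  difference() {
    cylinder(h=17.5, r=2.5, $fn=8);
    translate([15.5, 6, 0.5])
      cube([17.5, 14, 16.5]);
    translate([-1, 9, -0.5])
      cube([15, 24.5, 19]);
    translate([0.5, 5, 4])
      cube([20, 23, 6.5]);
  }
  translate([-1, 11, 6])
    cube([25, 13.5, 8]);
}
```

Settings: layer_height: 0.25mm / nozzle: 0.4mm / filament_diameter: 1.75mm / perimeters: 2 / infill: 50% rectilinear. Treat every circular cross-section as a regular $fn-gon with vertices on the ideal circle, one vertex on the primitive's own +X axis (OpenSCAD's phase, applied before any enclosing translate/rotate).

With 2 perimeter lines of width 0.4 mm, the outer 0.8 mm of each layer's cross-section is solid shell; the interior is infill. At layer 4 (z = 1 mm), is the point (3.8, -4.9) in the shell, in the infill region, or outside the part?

At z = 1 mm: the cylinder: section is a regular 8-gon, circumradius r=2.5; the cube at (15.5, 6) is present — its section is the full 17.5×14 rectangle; the cube at (-1, 9) (footprint 15×24.5) is included at this height; the cube at (0.5, 5) is not intersected at this z (z outside [4, 10.5]); Taking the first minus the rest: starting from the r=2.5 cylinder, the 17.5×14 cube at (15.5, 6) misses the remaining region (no effect); the 15×24.5 cube at (-1, 9) misses the remaining region (no effect) — 1 connected region; the cube at (-1, 11) is not intersected at this z (z outside [6, 14]); After the difference (first − rest): none of the subtracted shapes is present at this height, so the result so far is unchanged — 1 connected region. Overall, the cross-section is a single solid region. The nearest boundary edge runs (1.77, -1.77)→(-0.00, -2.50); distance from the point to it = 3.73 mm. The point is not inside any of the regions above, so it lies outside the cross-section (3.73 mm from the nearest boundary).

outside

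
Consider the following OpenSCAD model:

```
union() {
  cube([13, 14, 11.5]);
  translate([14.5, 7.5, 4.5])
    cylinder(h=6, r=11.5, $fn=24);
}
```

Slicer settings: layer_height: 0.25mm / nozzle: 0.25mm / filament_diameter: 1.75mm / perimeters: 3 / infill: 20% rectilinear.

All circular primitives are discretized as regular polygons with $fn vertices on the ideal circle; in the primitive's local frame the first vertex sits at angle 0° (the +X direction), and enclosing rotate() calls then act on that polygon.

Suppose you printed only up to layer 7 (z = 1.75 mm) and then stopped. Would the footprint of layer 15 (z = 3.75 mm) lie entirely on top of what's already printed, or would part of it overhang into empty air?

Compare the two slices. At z = 1.75: the cube is present — its section is the full 13×14 rectangle (area 182.00 mm²); the cylinder at (14.5, 7.5) does not reach this height (z outside [4.5, 10.5]); Taking the union: only the 13×14 cube is present, so the union is just that shape — area = 182.00 mm². At z = 3.75: the cube (footprint 13×14) is included at this height (area 182.00 mm²); the cylinder at (14.5, 7.5) is absent (z outside [4.5, 10.5]); Merging all regions: only the 13×14 cube is present, so the union is just that shape — area = 182.00 mm². Checking containment: the cross-section at z = 3.75 is a subset of the cross-section at z = 1.75.

entirely on top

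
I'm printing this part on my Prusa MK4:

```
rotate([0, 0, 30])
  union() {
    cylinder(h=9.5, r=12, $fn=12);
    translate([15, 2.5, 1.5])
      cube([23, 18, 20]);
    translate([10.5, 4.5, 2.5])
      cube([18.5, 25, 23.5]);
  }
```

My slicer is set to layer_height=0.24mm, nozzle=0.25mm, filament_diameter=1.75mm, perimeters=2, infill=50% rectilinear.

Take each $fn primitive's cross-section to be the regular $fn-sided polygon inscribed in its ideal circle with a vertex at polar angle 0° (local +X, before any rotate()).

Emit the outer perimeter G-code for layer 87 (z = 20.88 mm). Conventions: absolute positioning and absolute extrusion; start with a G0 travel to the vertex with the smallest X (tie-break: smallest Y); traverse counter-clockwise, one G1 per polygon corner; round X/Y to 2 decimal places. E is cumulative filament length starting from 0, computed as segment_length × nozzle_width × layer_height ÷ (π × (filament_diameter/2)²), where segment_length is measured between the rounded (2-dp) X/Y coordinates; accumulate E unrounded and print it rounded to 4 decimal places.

G0 X-5.66 Y30.80 Z20.88
G1 X6.84 Y9.15 E0.6236
G1 X10.74 Y11.40 E0.7359
G1 X11.74 Y9.67 E0.7858
G1 X31.66 Y21.17 E1.3595
G1 X22.66 Y36.75 E1.8084
G1 X14.86 Y32.25 E2.0330
G1 X10.36 Y40.05 E2.2576
G1 X-5.66 Y30.80 E2.7191

At z = 20.88 mm: the cylinder does not reach this height (z outside [0, 9.5]); the cube at (15, 2.5) (footprint 23×18) is included at this height; the cube at (10.5, 4.5) (footprint 18.5×25) is included at this height; Merging all regions: the regions partially overlap (shared area 224.00 mm²), so overlapping operands fuse into one piece — 1 connected region; (rotated 30° about Z; rotation is an isometry so areas/perimeters/island counts are preserved). The outline is a single polygon with 8 vertices. Extrusion per mm of travel: 0.25 × 0.24 / (π × 0.875²) = 0.024945. Accumulating E over each segment gives final E = 2.7191.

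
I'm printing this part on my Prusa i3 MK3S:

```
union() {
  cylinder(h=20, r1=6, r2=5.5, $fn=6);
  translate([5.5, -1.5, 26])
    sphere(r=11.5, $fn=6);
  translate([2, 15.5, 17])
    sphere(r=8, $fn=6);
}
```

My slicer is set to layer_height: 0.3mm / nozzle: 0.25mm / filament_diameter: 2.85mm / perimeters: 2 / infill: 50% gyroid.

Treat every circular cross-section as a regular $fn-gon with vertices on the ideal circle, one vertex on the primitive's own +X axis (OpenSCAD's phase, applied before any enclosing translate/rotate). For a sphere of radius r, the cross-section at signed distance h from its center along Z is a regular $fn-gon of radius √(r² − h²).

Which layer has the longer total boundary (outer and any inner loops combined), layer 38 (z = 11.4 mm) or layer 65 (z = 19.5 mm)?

Layer 38 (z = 11.4): the cone: at t=0.570 of its height the radius interpolates to r₁+(r₂−r₁)t = 5.715, giving a regular 6-gon of that circumradius (perimeter = 2·6·5.715·sin(180°/6) = 34.29 mm); the sphere at (5.5, -1.5) is absent (|z−center|=14.600 > r=11.5); the r=8 sphere at (2, 15.5) contributes a regular 6-gon of circumradius √(8²−5.6²) = 5.713 (perimeter = 2·6·5.713·sin(180°/6) = 34.28 mm); Combining (union): the 2 present regions are separate (no shared area or edge), so areas and boundary lengths simply add and each stays a separate island — boundary = 68.57 mm. So its perimeter = 68.57 mm. Layer 65 (z = 19.5): the cone: at t=0.975 of its height the radius interpolates to r₁+(r₂−r₁)t = 5.513, giving a regular 6-gon of that circumradius (perimeter = 2·6·5.513·sin(180°/6) = 33.07 mm); the r=11.5 sphere at (5.5, -1.5) contributes a regular 6-gon of circumradius √(11.5²−6.5²) = 9.487 (perimeter = 2·6·9.487·sin(180°/6) = 56.92 mm); the r=8 sphere at (2, 15.5) contributes a regular 6-gon of circumradius √(8²−2.5²) = 7.599 (perimeter = 2·6·7.599·sin(180°/6) = 45.60 mm); Combining (union): the regions partially overlap (shared area 63.08 mm²), so the edge portions inside another operand are dropped and the merged outline is re-measured after clipping — boundary = 105.57 mm. So its perimeter = 105.57 mm. Layer 65 is larger (105.57 vs 68.57 mm).

layer 65 (z = 19.5 mm)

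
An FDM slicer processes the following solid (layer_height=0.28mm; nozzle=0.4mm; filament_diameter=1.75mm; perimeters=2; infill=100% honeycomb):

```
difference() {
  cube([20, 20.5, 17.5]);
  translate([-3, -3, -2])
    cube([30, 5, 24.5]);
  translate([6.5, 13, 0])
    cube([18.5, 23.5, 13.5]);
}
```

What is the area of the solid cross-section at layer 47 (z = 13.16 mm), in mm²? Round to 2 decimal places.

At z = 13.16 mm: the 20×20.5 cube contributes its full rectangle (area 410.00 mm²); the 30×5 cube at (-3, -3) contributes its full rectangle (area 150.00 mm²); the cube at (6.5, 13) is present — its section is the full 18.5×23.5 rectangle (area 434.75 mm²); Taking the first minus the rest: starting from the 20×20.5 cube (410.00 mm²), the 30×5 cube at (-3, -3) partially overlaps it — only the 40.00 mm² overlap (of its 150.00 mm²) is removed, clipping the outline; the 18.5×23.5 cube at (6.5, 13) partially overlaps it — only the 101.25 mm² overlap (of its 434.75 mm²) is removed, clipping the outline — area = 268.75 mm². Overall, the cross-section is a single solid region. Net area = 268.75 mm².

268.75 mm²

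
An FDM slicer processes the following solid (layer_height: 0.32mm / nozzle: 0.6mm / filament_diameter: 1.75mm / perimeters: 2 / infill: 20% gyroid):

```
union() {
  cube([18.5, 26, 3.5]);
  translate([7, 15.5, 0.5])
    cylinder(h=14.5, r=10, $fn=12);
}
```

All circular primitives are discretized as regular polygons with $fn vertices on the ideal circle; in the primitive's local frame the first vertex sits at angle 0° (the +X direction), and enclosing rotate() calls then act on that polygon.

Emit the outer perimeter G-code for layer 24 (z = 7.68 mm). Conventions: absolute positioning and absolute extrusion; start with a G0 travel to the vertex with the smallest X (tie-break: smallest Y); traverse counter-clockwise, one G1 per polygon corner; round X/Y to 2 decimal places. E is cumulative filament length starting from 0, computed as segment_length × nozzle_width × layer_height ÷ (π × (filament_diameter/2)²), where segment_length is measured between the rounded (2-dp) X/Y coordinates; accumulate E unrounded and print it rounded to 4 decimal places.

At z = 7.68 mm: the cube is absent (z outside [0, 3.5]); the r=10 cylinder at (7, 15.5) gives a regular 12-gon of circumradius 10 (constant along its height); Combining (union): only the r=10 cylinder at (7, 15.5) is present, so the union is just that shape — 1 connected region. The outline is a single polygon with 12 vertices. Extrusion per mm of travel: 0.6 × 0.32 / (π × 0.875²) = 0.079824. Accumulating E over each segment gives final E = 4.9583.

G0 X-3.00 Y15.50 Z7.68
G1 X-1.66 Y10.50 E0.4132
G1 X2.00 Y6.84 E0.8264
G1 X7.00 Y5.50 E1.2396
G1 X12.00 Y6.84 E1.6528
G1 X15.66 Y10.50 E2.0660
G1 X17.00 Y15.50 E2.4792
G1 X15.66 Y20.50 E2.8924
G1 X12.00 Y24.16 E3.3055
G1 X7.00 Y25.50 E3.7188
G1 X2.00 Y24.16 E4.1320
G1 X-1.66 Y20.50 E4.5451
G1 X-3.00 Y15.50 E4.9583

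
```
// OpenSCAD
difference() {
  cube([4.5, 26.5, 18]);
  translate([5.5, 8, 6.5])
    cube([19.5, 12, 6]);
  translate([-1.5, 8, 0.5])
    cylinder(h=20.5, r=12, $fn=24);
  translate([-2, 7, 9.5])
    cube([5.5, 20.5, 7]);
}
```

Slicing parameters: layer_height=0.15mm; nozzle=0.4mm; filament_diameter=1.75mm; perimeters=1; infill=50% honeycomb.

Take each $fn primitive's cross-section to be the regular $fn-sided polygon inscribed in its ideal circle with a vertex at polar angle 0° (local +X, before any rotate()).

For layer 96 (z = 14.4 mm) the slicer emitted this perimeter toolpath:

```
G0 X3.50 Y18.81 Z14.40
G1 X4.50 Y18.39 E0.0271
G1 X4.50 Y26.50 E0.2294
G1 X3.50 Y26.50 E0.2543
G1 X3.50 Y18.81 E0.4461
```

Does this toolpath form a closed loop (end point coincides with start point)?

yes

Start point (G0): (3.50, 18.81). End point (last G1): the path returns to the start — closed.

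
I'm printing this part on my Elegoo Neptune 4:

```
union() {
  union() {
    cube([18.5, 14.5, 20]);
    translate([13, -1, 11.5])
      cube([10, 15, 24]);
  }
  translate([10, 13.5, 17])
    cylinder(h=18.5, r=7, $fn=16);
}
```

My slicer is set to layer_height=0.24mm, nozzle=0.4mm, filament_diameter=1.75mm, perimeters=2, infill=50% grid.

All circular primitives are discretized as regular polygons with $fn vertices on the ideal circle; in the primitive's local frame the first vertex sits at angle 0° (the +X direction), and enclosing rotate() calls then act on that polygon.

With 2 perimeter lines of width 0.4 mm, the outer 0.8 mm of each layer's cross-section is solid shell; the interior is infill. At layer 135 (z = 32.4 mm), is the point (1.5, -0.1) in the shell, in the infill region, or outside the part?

outside

At z = 32.4 mm: the cube is absent (z outside [0, 20]); the cube at (13, -1) (footprint 10×15) is included at this height; Merging all regions: only the 10×15 cube at (13, -1) is present, so the union is just that shape — 1 connected region; the r=7 cylinder at (10, 13.5) gives a regular 16-gon of circumradius 7 (constant along its height); Combining (union): the regions partially overlap (shared area 19.40 mm²), so overlapping operands fuse into one piece — 1 connected region. Overall, the cross-section is a single solid region. The nearest boundary edge runs (7.32, 7.03)→(5.05, 8.55); distance from the point to it = 9.16 mm. The point is not inside any of the regions above, so it lies outside the cross-section (9.16 mm from the nearest boundary).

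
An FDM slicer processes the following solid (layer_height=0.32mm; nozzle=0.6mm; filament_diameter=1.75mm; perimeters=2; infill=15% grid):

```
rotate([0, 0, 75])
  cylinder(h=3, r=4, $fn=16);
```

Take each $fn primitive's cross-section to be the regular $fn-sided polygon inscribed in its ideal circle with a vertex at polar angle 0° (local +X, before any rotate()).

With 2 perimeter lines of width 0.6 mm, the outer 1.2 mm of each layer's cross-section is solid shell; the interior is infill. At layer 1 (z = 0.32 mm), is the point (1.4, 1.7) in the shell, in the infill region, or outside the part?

At z = 0.32 mm: the cylinder: section is a regular 16-gon, circumradius r=4; (rotated 75° about Z; rotation is an isometry so areas/perimeters/island counts are preserved). Overall, the cross-section is a single solid region. Undo the 75° rotation: the query point maps to (2.004, -0.912) in the un-rotated model frame. The nearest boundary edge runs (2.83, -2.83)→(3.70, -1.53); distance from the point to it = 1.75 mm. The point is inside the cross-section and 1.75 mm from the nearest boundary — more than the 1.2 mm shell width (2 × 0.6), so it's in the infill interior.

infill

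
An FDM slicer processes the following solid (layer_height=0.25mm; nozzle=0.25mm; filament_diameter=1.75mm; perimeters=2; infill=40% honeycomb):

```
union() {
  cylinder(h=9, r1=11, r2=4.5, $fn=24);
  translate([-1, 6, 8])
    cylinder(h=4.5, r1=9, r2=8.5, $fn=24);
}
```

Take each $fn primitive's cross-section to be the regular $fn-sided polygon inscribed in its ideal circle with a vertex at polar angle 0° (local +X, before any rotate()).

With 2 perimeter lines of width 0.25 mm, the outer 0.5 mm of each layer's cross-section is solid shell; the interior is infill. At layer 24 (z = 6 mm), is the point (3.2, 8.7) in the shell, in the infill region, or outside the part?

outside

At z = 6 mm: the cone (r1=11→r2=4.5) has section circumradius 6.667 here — a regular 24-gon; the cone at (-1, 6) does not reach this height (z outside [8, 12.5]); Merging all regions: only the cone is present, so the union is just that shape — 1 connected region. Overall, the cross-section is a single solid region. The nearest boundary edge runs (3.33, 5.77)→(1.73, 6.44); distance from the point to it = 2.65 mm. The point is not inside any of the regions above, so it lies outside the cross-section (2.65 mm from the nearest boundary).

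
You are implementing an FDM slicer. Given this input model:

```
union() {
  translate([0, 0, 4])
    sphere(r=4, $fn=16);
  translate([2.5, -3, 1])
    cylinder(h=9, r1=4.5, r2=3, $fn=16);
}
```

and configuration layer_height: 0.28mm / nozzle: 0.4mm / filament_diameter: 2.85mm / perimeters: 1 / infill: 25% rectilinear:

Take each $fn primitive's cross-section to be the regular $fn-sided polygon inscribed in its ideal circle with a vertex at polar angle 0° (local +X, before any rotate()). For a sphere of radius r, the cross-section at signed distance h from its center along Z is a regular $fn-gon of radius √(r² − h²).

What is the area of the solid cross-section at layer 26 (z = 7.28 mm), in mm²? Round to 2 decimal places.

47.71 mm²

At z = 7.28 mm: the sphere: section is a regular 16-gon, circumradius = √(r²−h²) = √(4²−3.28²) = 2.289 (area = (16/2)·2.289²·sin(360°/16) = 16.05 mm²); the cone at (2.5, -3) (r1=4.5→r2=3) has section circumradius 3.453 here — a regular 16-gon (area = (16/2)·3.453²·sin(360°/16) = 36.51 mm²); Taking the union: the regions partially overlap — summed areas 52.56 mm² minus the doubly-counted overlap 4.84 mm² gives 47.71 mm² — area = 47.71 mm². Overall, the cross-section is a single solid region. Net area = 47.71 mm².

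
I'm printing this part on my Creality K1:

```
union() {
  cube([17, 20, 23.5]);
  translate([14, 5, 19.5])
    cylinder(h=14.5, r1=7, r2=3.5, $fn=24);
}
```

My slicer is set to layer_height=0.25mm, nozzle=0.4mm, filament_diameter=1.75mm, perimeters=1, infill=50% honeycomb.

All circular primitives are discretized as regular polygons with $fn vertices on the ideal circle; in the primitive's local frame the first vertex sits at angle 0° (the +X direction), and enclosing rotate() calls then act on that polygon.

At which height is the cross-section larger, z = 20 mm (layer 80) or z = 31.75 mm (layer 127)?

layer 80 (z = 20 mm)

Layer 80 (z = 20): the cube (footprint 17×20) is included at this height (area 340.00 mm²); the cone at (14, 5) (r1=7→r2=3.5) has section circumradius 6.879 here — a regular 24-gon (area = (24/2)·6.879²·sin(360°/24) = 146.98 mm²); Merging all regions: the regions partially overlap — summed areas 486.98 mm² minus the doubly-counted overlap 102.43 mm² gives 384.55 mm² — area = 384.55 mm². So its area = 384.55 mm². Layer 127 (z = 31.75): the cube is not intersected at this z (z outside [0, 23.5]); the cone at (14, 5) contributes a regular 24-gon of circumradius 4.043 (interpolated between r1=7 and r2=3.5 at t=0.845) (area = (24/2)·4.043²·sin(360°/24) = 50.77 mm²); Merging all regions: only the cone at (14, 5) is present, so the union is just that shape — area = 50.77 mm². So its area = 50.77 mm². Layer 80 is larger (384.55 vs 50.77 mm²).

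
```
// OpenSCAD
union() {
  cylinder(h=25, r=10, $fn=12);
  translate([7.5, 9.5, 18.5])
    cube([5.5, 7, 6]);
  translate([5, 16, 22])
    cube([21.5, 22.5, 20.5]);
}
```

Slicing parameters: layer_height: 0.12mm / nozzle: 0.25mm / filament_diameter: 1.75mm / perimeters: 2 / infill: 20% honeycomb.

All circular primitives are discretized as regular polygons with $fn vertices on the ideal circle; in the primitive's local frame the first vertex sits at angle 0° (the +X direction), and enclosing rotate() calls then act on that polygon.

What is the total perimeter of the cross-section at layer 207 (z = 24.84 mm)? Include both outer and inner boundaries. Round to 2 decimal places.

150.12 mm

At z = 24.84 mm: the r=10 cylinder gives a regular 12-gon of circumradius 10 (constant along its height) (perimeter = 2·12·10.000·sin(180°/12) = 62.12 mm); the cube at (7.5, 9.5) does not reach this height (z outside [18.5, 24.5]); the cube at (5, 16) is present — its section is the full 21.5×22.5 rectangle (perimeter 88.00 mm); Taking the union: the 2 present regions are separate (no shared area or edge), so areas and boundary lengths simply add and each stays a separate island — boundary = 150.12 mm. Overall, the cross-section has 2 separate islands. Total boundary length (outer) = 150.12 mm.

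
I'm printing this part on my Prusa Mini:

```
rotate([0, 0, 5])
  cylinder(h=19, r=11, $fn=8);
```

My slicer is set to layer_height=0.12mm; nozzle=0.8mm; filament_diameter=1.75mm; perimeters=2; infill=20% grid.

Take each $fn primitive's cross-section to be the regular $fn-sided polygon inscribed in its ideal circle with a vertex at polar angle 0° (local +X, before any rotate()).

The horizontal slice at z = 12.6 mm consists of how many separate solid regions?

1

At z = 12.6 mm: the r=11 cylinder contributes a regular 8-gon of circumradius 11; (rotated 5° about Z; rotation is an isometry so areas/perimeters/island counts are preserved). The result has 1 disconnected region.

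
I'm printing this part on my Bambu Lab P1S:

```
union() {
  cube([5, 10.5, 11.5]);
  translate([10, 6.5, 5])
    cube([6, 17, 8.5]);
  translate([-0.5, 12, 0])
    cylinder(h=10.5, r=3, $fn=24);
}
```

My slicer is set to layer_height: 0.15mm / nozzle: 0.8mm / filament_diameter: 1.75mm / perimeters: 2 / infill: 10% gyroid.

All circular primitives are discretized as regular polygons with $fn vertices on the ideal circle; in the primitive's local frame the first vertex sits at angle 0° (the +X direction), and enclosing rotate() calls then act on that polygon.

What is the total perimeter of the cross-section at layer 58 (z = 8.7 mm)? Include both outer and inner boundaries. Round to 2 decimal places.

At z = 8.7 mm: the cube is present — its section is the full 5×10.5 rectangle (perimeter 31.00 mm); the cube at (10, 6.5) (footprint 6×17) is included at this height (perimeter 46.00 mm); the r=3 cylinder at (-0.5, 12) gives a regular 24-gon of circumradius 3 (constant along its height) (perimeter = 2·24·3.000·sin(180°/24) = 18.80 mm); Combining (union): the regions partially overlap (shared area 1.98 mm²), so the edge portions inside another operand are dropped and the merged outline is re-measured after clipping — boundary = 89.64 mm. Overall, the cross-section has 2 separate islands. Total boundary length (outer) = 89.64 mm.

89.64 mm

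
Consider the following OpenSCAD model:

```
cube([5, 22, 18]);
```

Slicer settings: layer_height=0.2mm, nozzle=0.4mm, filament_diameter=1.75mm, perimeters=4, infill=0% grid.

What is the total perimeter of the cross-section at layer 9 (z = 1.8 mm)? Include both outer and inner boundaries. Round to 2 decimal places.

54.00 mm

At z = 1.8 mm: the cube is present — its section is the full 5×22 rectangle (perimeter 54.00 mm). Overall, the cross-section is a single solid region. Total boundary length (outer) = 54.00 mm.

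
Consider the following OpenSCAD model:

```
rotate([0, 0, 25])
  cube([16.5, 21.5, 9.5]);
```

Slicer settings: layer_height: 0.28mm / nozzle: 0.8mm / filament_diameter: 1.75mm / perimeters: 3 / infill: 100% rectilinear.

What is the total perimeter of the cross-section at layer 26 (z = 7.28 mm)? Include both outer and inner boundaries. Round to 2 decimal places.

76.00 mm

At z = 7.28 mm: the 16.5×21.5 cube contributes its full rectangle (perimeter 76.00 mm); (whole slice rotated 25° about Z — lengths, areas and connectivity unchanged). Overall, the cross-section is a single solid region. Total boundary length (outer) = 76.00 mm.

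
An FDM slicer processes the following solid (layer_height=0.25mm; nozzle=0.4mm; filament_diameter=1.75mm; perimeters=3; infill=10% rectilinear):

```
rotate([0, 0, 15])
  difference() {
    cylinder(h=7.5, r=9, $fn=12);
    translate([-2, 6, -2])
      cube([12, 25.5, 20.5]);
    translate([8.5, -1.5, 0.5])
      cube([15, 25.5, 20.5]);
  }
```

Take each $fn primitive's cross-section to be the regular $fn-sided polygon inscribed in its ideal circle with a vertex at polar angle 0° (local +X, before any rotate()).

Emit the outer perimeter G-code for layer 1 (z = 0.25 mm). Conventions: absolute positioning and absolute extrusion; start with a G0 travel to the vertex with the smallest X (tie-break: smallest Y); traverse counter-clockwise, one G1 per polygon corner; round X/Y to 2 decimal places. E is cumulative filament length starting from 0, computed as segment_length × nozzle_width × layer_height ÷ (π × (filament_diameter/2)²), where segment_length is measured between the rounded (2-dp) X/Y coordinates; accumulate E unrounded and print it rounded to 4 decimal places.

G0 X-8.69 Y-2.33 Z0.25
G1 X-6.36 Y-6.36 E0.1935
G1 X-2.33 Y-8.69 E0.3871
G1 X2.33 Y-8.69 E0.5808
G1 X6.36 Y-6.36 E0.7743
G1 X8.69 Y-2.33 E0.9679
G1 X8.69 Y2.33 E1.1616
G1 X6.36 Y6.36 E1.3552
G1 X4.53 Y7.42 E1.4431
G1 X-3.48 Y5.28 E1.7878
G1 X-4.12 Y7.66 E1.8902
G1 X-6.36 Y6.36 E1.9979
G1 X-8.69 Y2.33 E2.1915
G1 X-8.69 Y-2.33 E2.3852

At z = 0.25 mm: the r=9 cylinder contributes a regular 12-gon of circumradius 9; the cube at (-2, 6) (footprint 12×25.5) is included at this height; the cube at (8.5, -1.5) does not reach this height (z outside [0.5, 21]); After the difference (first − rest): starting from the r=9 cylinder, the 12×25.5 cube at (-2, 6) partially overlaps it — only the 17.86 mm² overlap (of its 306.00 mm²) is removed, clipping the outline — 1 connected region; (whole slice rotated 15° about Z — lengths, areas and connectivity unchanged). The outline is a single polygon with 13 vertices. Extrusion per mm of travel: 0.4 × 0.25 / (π × 0.875²) = 0.041575. Accumulating E over each segment gives final E = 2.3852.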